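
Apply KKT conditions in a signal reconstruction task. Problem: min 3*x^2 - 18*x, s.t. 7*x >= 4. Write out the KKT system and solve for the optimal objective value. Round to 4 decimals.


Step 1: Try lambda = 0 (constraint inactive).
Stationarity: 2*3*x - 18 = 0
x* = 18/(2*3) = 3.0
Check constraint: 7*3.0 = 21.0 >= 4 -- satisfied.
Step 2: Compute optimal value.
f(x*) = 3*3.0^2 - 18*3.0 = -27.0


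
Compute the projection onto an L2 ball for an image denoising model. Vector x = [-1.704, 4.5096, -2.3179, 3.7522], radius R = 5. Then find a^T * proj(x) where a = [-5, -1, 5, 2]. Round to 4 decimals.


Step 1: Compute ||x|| (intermediates to 6 decimals).
||x|| = sqrt((-1.704)^2 + 4.5096^2 + (-2.3179)^2 + 3.7522^2) = 6.533894
Step 2: Project.
Since ||x|| > R, scale = R/||x|| = 5/6.533894 = 0.76524, proj(x) = scale * x
proj(x) = [-1.303969, 3.450926, -1.77375, 2.871334]
Step 3: Dot product.
a^T * proj(x) = -5*(-1.303969) - 1*3.450926 + 5*(-1.77375) + 2*2.871334 = -0.0572


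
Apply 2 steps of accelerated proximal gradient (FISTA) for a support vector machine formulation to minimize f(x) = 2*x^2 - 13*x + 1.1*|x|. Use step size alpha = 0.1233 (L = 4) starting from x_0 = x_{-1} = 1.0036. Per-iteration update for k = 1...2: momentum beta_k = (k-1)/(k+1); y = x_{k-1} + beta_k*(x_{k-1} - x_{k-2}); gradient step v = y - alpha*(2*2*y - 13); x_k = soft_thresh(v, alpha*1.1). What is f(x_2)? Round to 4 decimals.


FISTA on f(x) = 2*x^2 - 13*x + 1.1*|x|
L = 4, alpha = 0.1233
Iteration 1: beta = 0.0, y = 1.0036 + 0.0*(1.0036 - 1.0036) = 1.0036
  grad(y) = -8.9856, v = y - alpha*grad = 2.1115
  prox(v) = soft_thresh(2.1115, 0.1356) = 1.9759
Iteration 2: beta = 0.3333, y = 1.9759 + 0.3333*(1.9759 - 1.0036) = 2.3
  grad(y) = -3.8, v = y - alpha*grad = 2.7685
  prox(v) = soft_thresh(2.7685, 0.1356) = 2.6329
f(x_2) = 2*2.6329^2 - 13*2.6329 + 1.1*|2.6329| = -17.4672


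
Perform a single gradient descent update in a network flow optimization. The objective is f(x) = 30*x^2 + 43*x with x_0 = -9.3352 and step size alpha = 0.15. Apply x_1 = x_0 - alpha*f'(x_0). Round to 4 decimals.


We compute the gradient at x_0 and apply the update.
f'(x) = 60*x + 43
f'(-9.3352) = 60*-9.3352 + 43 = -517.112
x_1 = -9.3352 - 0.15*-517.112 = 68.2316


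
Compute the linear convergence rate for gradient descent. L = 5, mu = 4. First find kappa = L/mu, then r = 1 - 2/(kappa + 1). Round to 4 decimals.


Step 1: Compute the condition number.
kappa = L/mu = 5/4 = 1.25
Step 2: Compute the convergence rate.
r = 1 - 2/(kappa + 1) = 1 - 2*mu/(L + mu) = (L - mu)/(L + mu) = 1/9 = 0.1111


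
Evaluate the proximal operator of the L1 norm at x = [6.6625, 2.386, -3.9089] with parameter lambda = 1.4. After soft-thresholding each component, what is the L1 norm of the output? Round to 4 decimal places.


Soft-thresholding with lambda = 1.4:
prox(6.6625) = sign(6.6625)*max(|6.6625| - 1.4, 0) = 5.2625
prox(2.386) = sign(2.386)*max(|2.386| - 1.4, 0) = 0.986
prox(-3.9089) = sign(-3.9089)*max(|-3.9089| - 1.4, 0) = -2.5089
prox(x) = [5.2625, 0.986, -2.5089]
||prox(x)||_1 = 5.2625 + 0.986 + 2.5089 = 8.7574


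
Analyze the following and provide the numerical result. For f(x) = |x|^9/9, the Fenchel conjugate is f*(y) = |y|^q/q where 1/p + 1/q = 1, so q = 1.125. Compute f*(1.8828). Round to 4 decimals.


The conjugate exponent q satisfies 1/p + 1/q = 1.
p = 9, so q = 9/(9 - 1) = 1.125
|y|^q = 1.8828^1.125 = 2.0378
f*(1.8828) = 2.0378 / 1.125 = 1.8113


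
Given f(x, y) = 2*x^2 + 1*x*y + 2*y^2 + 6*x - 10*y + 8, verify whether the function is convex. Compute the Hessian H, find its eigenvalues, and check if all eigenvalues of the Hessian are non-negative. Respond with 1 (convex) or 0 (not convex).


The Hessian of f(x,y) = 2*x^2 + 1*x*y + 2*y^2 + 6*x - 10*y + 8 is:
H = [[4, 1], [1, 4]]
Trace = 4 + 4 = 8
Determinant = 4*4 - (1)^2 = 15
Discriminant = (8)^2 - 4*15 = 4.0
Eigenvalues: lambda_1 = 3.0, lambda_2 = 5.0
The function is convex.

1


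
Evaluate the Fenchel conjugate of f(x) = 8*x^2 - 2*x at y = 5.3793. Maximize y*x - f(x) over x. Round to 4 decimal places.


f*(y) = sup_x {y*x - a*x^2 - b*x} = sup_x {(y-b)*x - a*x^2}
FOC: (y - b) - 2a*x = 0 => x* = (y - b)/(2a)
x* = (5.3793 + 2)/(2*8) = 0.4612
f*(5.3793) = (y-b)^2/(4a) = (5.3793 + 2)^2/(4*8)
= 54.4541/32 = 1.7017


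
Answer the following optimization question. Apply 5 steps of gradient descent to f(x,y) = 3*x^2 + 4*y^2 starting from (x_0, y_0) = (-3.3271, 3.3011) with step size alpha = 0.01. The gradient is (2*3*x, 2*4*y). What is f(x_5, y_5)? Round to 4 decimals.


Gradient descent on f(x,y) = 3*x^2 + 4*y^2.
Starting point: (-3.3271, 3.3011), alpha = 0.01
Step 1: grad_x = 2*3*-3.3271 = -19.9626, grad_y = 2*4*3.3011 = 26.4088
  x_1 = -3.3271 - 0.01*-19.9626 = -3.1275
  y_1 = 3.3011 - 0.01*26.4088 = 3.037
Step 2: grad_x = 2*3*-3.1275 = -18.7648, grad_y = 2*4*3.037 = 24.2961
  x_2 = -3.1275 - 0.01*-18.7648 = -2.9398
  y_2 = 3.037 - 0.01*24.2961 = 2.7941
Step 3: grad_x = 2*3*-2.9398 = -17.639, grad_y = 2*4*2.7941 = 22.3524
  x_3 = -2.9398 - 0.01*-17.639 = -2.7634
  y_3 = 2.7941 - 0.01*22.3524 = 2.5705
Step 4: grad_x = 2*3*-2.7634 = -16.5806, grad_y = 2*4*2.5705 = 20.5642
  x_4 = -2.7634 - 0.01*-16.5806 = -2.5976
  y_4 = 2.5705 - 0.01*20.5642 = 2.3649
Step 5: grad_x = 2*3*-2.5976 = -15.5858, grad_y = 2*4*2.3649 = 18.9191
  x_5 = -2.5976 - 0.01*-15.5858 = -2.4418
  y_5 = 2.3649 - 0.01*18.9191 = 2.1757
f(-2.4418, 2.1757) = 3*(-2.4418)^2 + 4*2.1757^2 = 36.8213


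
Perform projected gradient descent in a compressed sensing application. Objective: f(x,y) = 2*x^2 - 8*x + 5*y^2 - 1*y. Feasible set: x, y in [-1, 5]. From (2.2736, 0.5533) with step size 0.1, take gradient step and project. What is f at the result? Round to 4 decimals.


Step 1: Compute gradient at (2.2736, 0.5533).
grad_x = 2*2*2.2736 - 8 = 1.0944
grad_y = 2*5*0.5533 - 1 = 4.533
Step 2: Gradient step.
x_raw = 2.2736 - 0.1*1.0944 = 2.1642
y_raw = 0.5533 - 0.1*4.533 = 0.1
Step 3: Project onto [-1, 5].
x_proj = clip(2.1642) = 2.1642
y_proj = clip(0.1) = 0.1
Step 4: Evaluate f.
f(2.1642, 0.1) = -7.9961


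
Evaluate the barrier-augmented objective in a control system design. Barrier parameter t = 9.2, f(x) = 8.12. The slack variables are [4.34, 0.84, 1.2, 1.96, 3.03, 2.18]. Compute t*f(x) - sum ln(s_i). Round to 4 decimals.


Step 1: Compute log-barrier.
ln values: [1.4679, -0.1744, 0.1823, 0.6729, 1.1086, 0.7793]
phi = -(1.4679 - 0.1744 + 0.1823 + 0.6729 + 1.1086 + 0.7793) = -4.0367
Step 2: Compute augmented objective.
t*f(x) = 9.2*8.12 = 74.704
Total = 74.704 - 4.0367 = 70.6673


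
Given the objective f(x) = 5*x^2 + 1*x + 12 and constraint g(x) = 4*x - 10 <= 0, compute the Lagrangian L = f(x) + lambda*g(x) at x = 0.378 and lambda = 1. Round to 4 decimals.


Step 1: Evaluate f(x).
f(0.378) = 5*0.378^2 + 1*0.378 + 12 = 13.0924
Step 2: Evaluate g(x).
g(0.378) = 4*0.378 - 10 = -8.488
Step 3: Compute Lagrangian.
L = 13.0924 + 1*-8.488 = 4.6044


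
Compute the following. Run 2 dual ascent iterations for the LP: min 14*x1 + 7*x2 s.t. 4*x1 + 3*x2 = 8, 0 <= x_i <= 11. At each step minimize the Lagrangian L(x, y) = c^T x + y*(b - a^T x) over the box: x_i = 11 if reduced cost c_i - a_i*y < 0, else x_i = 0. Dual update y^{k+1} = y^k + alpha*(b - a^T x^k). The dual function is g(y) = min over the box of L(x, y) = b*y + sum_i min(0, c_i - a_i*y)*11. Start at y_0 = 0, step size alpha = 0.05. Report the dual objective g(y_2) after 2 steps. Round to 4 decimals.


Dual ascent for LP: min 14*x1 + 7*x2, 4*x1 + 3*x2 = 8, 0 <= x_i <= 11
Step 1: y^k = 0.0, reduced costs: (14.0, 7.0)
  x^k = (0.0, 0.0), subgradient = b - a^T x = 8.0
  y^{k+1} = 0.0 + 0.05*8.0 = 0.4
Step 2: y^k = 0.4, reduced costs: (12.4, 5.8)
  x^k = (0.0, 0.0), subgradient = b - a^T x = 8.0
  y^{k+1} = 0.4 + 0.05*8.0 = 0.8
Dual objective at y_2 = 0.8: reduced costs (10.8, 4.6), box minimizer x = (0.0, 0.0)
g(y_2) = b*y + (c1 - a1*y)*x1 + (c2 - a2*y)*x2 = 8*0.8 + 10.8*0.0 + 4.6*0.0 = 6.4 + 0.0 + 0.0 = 6.4


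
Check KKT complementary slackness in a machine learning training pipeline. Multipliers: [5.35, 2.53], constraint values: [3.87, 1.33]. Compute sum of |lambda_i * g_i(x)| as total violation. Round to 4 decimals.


KKT complementary slackness check:
lambda_1 * g_1 = 5.35 * 3.87 = 20.7045
lambda_2 * g_2 = 2.53 * 1.33 = 3.3649
Total violation = 20.7045 + 3.3649 = 24.0694


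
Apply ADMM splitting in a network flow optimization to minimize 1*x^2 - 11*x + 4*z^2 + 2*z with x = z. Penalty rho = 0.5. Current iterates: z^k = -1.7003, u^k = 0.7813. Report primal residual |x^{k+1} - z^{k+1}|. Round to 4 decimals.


ADMM iteration with rho = 0.5, z^k = -1.7003, u^k = 0.7813
Step 1: x-update.
Minimize 1*x^2 - 11*x + (0.5/2)*(x + 1.7003 + 0.7813)^2
FOC: (2*1 + 0.5)*x = 11 + 0.5*(-1.7003 - 0.7813)
x^{k+1} = 3.9037
Step 2: z-update.
Minimize 4*z^2 + 2*z + (0.5/2)*(3.9037 - z + 0.7813)^2
FOC: (2*4 + 0.5)*z = -2 + 0.5*(3.9037 + 0.7813)
z^{k+1} = 0.0403
Step 3: u-update.
u^{k+1} = 0.7813 + 3.9037 - 0.0403 = 4.6447
Step 4: Primal residual = |3.9037 - 0.0403| = 3.8634


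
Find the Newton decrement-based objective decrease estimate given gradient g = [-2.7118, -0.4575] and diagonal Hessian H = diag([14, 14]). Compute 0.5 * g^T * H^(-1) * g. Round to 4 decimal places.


Step 1: H is diagonal, so H^(-1) * g = [-0.1937, -0.0327].
Step 2: g^T H^(-1) g = sum_i g_i^2 / H_ii
  = (-2.7118)^2/14 + (-0.4575)^2/14
  = 0.5253 + 0.015 = 0.5402
Step 3: Objective decrease = 0.5 * g^T H^(-1) g = 0.2701


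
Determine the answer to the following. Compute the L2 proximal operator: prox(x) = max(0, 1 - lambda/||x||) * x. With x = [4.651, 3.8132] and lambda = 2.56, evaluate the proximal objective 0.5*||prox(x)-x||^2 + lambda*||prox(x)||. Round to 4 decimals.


Step 1: Compute ||x||.
||x|| = 6.0143
Step 2: Compute scaling factor.
scale = max(0, 1 - 2.56/6.0143) = 0.5744
Step 3: prox(x) = [2.6713, 2.1901]
||prox(x)|| = 3.4543
Step 4: Proximal objective.
0.5*||prox-x||^2 = 3.2768
lambda*||prox|| = 8.843
Total = 12.1199


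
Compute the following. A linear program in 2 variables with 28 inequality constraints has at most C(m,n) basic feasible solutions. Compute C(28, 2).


Each vertex corresponds to some choice of n active constraints out of m, so the number of vertices is at most C(m, n) = m! / (n!(m-n)!).
m = 28, n = 2
Numerator: 28 * 27
Denominator: 2! = 2
C(28, 2) = 378


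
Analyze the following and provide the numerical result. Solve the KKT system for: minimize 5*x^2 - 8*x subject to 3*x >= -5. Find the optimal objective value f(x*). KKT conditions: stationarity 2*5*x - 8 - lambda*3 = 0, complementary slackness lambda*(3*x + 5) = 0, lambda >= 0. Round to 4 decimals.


Step 1: Try lambda = 0 (constraint inactive).
Stationarity: 2*5*x - 8 = 0
x* = 8/(2*5) = 0.8
Check constraint: 3*0.8 = 2.4 >= -5 -- satisfied.
Step 2: Compute optimal value.
f(x*) = 5*0.8^2 - 8*0.8 = -3.2


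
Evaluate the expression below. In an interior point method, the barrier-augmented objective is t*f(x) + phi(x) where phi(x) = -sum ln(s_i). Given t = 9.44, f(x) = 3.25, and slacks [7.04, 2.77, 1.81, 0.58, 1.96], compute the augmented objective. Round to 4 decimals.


Step 1: Compute log-barrier.
ln values: [1.9516, 1.0188, 0.5933, -0.5447, 0.6729]
phi = -(1.9516 + 1.0188 + 0.5933 - 0.5447 + 0.6729) = -3.692
Step 2: Compute augmented objective.
t*f(x) = 9.44*3.25 = 30.68
Total = 30.68 - 3.692 = 26.988


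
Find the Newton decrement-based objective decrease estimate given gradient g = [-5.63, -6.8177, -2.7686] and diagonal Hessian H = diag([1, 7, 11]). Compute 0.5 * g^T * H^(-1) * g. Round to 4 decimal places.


Step 1: H is diagonal, so H^(-1) * g = [-5.63, -0.974, -0.2517].
Step 2: g^T H^(-1) g = sum_i g_i^2 / H_ii
  = (-5.63)^2/1 + (-6.8177)^2/7 + (-2.7686)^2/11
  = 31.6969 + 6.6401 + 0.6968 = 39.0339
Step 3: Objective decrease = 0.5 * g^T H^(-1) g = 19.5169


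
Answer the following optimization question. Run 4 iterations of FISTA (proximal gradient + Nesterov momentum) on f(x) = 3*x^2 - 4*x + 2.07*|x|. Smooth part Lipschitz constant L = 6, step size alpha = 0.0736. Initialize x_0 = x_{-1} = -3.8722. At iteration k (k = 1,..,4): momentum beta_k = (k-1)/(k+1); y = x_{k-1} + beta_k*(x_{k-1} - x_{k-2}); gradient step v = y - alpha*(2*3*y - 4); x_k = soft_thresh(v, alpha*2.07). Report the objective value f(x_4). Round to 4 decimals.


FISTA on f(x) = 3*x^2 - 4*x + 2.07*|x|
L = 6, alpha = 0.0736
Iteration 1: beta = 0.0, y = -3.8722 + 0.0*(-3.8722 + 3.8722) = -3.8722
  grad(y) = -27.2332, v = y - alpha*grad = -1.8678
  prox(v) = soft_thresh(-1.8678, 0.1524) = -1.7155
Iteration 2: beta = 0.3333, y = -1.7155 + 0.3333*(-1.7155 + 3.8722) = -0.9966
  grad(y) = -9.9795, v = y - alpha*grad = -0.2621
  prox(v) = soft_thresh(-0.2621, 0.1524) = -0.1097
Iteration 3: beta = 0.5, y = -0.1097 + 0.5*(-0.1097 + 1.7155) = 0.6931
  grad(y) = 0.1588, v = y - alpha*grad = 0.6814
  prox(v) = soft_thresh(0.6814, 0.1524) = 0.5291
Iteration 4: beta = 0.6, y = 0.5291 + 0.6*(0.5291 + 0.1097) = 0.9124
  grad(y) = 1.4744, v = y - alpha*grad = 0.8039
  prox(v) = soft_thresh(0.8039, 0.1524) = 0.6515
f(x_4) = 3*0.6515^2 - 4*0.6515 + 2.07*|0.6515| = 0.016


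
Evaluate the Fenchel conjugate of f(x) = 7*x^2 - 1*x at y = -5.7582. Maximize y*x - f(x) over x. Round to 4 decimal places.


f*(y) = sup_x {y*x - a*x^2 - b*x} = sup_x {(y-b)*x - a*x^2}
FOC: (y - b) - 2a*x = 0 => x* = (y - b)/(2a)
x* = (-5.7582 + 1)/(2*7) = -0.3399
f*(-5.7582) = (y-b)^2/(4a) = (-5.7582 + 1)^2/(4*7)
= 22.6405/28 = 0.8086


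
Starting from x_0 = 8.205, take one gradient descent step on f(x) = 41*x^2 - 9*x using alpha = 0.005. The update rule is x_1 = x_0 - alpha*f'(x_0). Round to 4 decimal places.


We compute the gradient at x_0 and apply the update.
f'(x) = 82*x - 9
f'(8.205) = 82*8.205 - 9 = 663.81
x_1 = 8.205 - 0.005*663.81 = 4.886


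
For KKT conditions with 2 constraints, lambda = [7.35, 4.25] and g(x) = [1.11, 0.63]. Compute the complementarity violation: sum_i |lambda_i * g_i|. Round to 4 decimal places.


KKT complementary slackness check:
lambda_1 * g_1 = 7.35 * 1.11 = 8.1585
lambda_2 * g_2 = 4.25 * 0.63 = 2.6775
Total violation = 8.1585 + 2.6775 = 10.836


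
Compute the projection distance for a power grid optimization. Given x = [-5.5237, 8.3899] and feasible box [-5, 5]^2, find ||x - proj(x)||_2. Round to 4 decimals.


Project each component onto [-5, 5].
clip(-5.5237) = -5.0, clip(8.3899) = 5.0
Projection = [-5.0, 5.0]
Squared diffs: [0.2743, 11.4914]
Distance = sqrt(11.7657) = 3.4301


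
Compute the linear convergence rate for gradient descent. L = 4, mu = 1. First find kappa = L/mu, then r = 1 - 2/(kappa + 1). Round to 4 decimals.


Step 1: Compute the condition number.
kappa = L/mu = 4/1 = 4.0
Step 2: Compute the convergence rate.
r = 1 - 2/(kappa + 1) = 1 - 2*mu/(L + mu) = (L - mu)/(L + mu) = 3/5 = 0.6


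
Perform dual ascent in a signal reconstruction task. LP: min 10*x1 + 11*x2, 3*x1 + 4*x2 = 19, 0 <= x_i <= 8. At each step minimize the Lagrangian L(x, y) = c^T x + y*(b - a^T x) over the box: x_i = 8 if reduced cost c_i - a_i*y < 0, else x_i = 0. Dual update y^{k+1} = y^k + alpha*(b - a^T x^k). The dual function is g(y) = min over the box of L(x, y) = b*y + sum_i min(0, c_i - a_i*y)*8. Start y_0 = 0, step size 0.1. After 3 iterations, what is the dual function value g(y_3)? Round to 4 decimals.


Dual ascent for LP: min 10*x1 + 11*x2, 3*x1 + 4*x2 = 19, 0 <= x_i <= 8
Step 1: y^k = 0.0, reduced costs: (10.0, 11.0)
  x^k = (0.0, 0.0), subgradient = b - a^T x = 19.0
  y^{k+1} = 0.0 + 0.1*19.0 = 1.9
Step 2: y^k = 1.9, reduced costs: (4.3, 3.4)
  x^k = (0.0, 0.0), subgradient = b - a^T x = 19.0
  y^{k+1} = 1.9 + 0.1*19.0 = 3.8
Step 3: y^k = 3.8, reduced costs: (-1.4, -4.2)
  x^k = (8.0, 8.0), subgradient = b - a^T x = -37.0
  y^{k+1} = 3.8 + 0.1*-37.0 = 0.1
Dual objective at y_3 = 0.1: reduced costs (9.7, 10.6), box minimizer x = (0.0, 0.0)
g(y_3) = b*y + (c1 - a1*y)*x1 + (c2 - a2*y)*x2 = 19*0.1 + 9.7*0.0 + 10.6*0.0 = 1.9 + 0.0 + 0.0 = 1.9


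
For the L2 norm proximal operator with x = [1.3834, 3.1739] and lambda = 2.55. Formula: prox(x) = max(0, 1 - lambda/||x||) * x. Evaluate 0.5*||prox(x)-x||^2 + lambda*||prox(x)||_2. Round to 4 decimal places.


Step 1: Compute ||x||.
||x|| = 3.4623
Step 2: Compute scaling factor.
scale = max(0, 1 - 2.55/3.4623) = 0.2635
Step 3: prox(x) = [0.3645, 0.8363]
||prox(x)|| = 0.9123
Step 4: Proximal objective.
0.5*||prox-x||^2 = 3.2513
lambda*||prox|| = 2.3264
Total = 5.5776


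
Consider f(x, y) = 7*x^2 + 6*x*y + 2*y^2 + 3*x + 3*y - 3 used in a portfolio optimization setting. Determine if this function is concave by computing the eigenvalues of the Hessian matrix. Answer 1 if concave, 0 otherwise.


The Hessian of f(x,y) = 7*x^2 + 6*x*y + 2*y^2 + 3*x + 3*y - 3 is:
H = [[14, 6], [6, 4]]
Trace = 14 + 4 = 18
Determinant = 14*4 - (6)^2 = 20
Discriminant = (18)^2 - 4*20 = 244.0
Eigenvalues: lambda_1 = 1.1898, lambda_2 = 16.8102
The function is not concave.

0


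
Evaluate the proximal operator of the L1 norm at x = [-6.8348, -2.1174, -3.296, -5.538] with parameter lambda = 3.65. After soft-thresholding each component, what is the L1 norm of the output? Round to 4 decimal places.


Soft-thresholding with lambda = 3.65:
prox(-6.8348) = sign(-6.8348)*max(|-6.8348| - 3.65, 0) = -3.1848
prox(-2.1174) = sign(-2.1174)*max(|-2.1174| - 3.65, 0) = 0.0
prox(-3.296) = sign(-3.296)*max(|-3.296| - 3.65, 0) = 0.0
prox(-5.538) = sign(-5.538)*max(|-5.538| - 3.65, 0) = -1.888
prox(x) = [-3.1848, 0.0, 0.0, -1.888]
||prox(x)||_1 = 3.1848 + 0.0 + 0.0 + 1.888 = 5.0728


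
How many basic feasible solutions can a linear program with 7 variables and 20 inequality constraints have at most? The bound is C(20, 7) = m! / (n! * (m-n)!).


Each vertex corresponds to some choice of n active constraints out of m, so the number of vertices is at most C(m, n) = m! / (n!(m-n)!).
m = 20, n = 7
Numerator: 20 * 19 * 18 * 17 * 16 * 15 * 14
Denominator: 7! = 5040
C(20, 7) = 77520


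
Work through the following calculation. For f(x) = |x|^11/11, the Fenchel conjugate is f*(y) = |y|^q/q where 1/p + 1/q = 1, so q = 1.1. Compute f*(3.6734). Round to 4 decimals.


The conjugate exponent q satisfies 1/p + 1/q = 1.
p = 11, so q = 11/(11 - 1) = 1.1
|y|^q = 3.6734^1.1 = 4.1838
f*(3.6734) = 4.1838 / 1.1 = 3.8035


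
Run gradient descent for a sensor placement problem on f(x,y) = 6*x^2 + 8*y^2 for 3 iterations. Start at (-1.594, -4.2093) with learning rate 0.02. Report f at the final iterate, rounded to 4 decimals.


Gradient descent on f(x,y) = 6*x^2 + 8*y^2.
Starting point: (-1.594, -4.2093), alpha = 0.02
Step 1: grad_x = 2*6*-1.594 = -19.128, grad_y = 2*8*-4.2093 = -67.3488
  x_1 = -1.594 - 0.02*-19.128 = -1.2114
  y_1 = -4.2093 - 0.02*-67.3488 = -2.8623
Step 2: grad_x = 2*6*-1.2114 = -14.5373, grad_y = 2*8*-2.8623 = -45.7972
  x_2 = -1.2114 - 0.02*-14.5373 = -0.9207
  y_2 = -2.8623 - 0.02*-45.7972 = -1.9464
Step 3: grad_x = 2*6*-0.9207 = -11.0483, grad_y = 2*8*-1.9464 = -31.1421
  x_3 = -0.9207 - 0.02*-11.0483 = -0.6997
  y_3 = -1.9464 - 0.02*-31.1421 = -1.3235
f(-0.6997, -1.3235) = 6*(-0.6997)^2 + 8*(-1.3235)^2 = 16.9517


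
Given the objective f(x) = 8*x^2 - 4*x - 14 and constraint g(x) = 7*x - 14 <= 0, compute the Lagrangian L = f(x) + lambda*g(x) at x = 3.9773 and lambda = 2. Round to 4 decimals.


Step 1: Evaluate f(x).
f(3.9773) = 8*3.9773^2 - 4*3.9773 - 14 = 96.6421
Step 2: Evaluate g(x).
g(3.9773) = 7*3.9773 - 14 = 13.8411
Step 3: Compute Lagrangian.
L = 96.6421 + 2*13.8411 = 124.3243


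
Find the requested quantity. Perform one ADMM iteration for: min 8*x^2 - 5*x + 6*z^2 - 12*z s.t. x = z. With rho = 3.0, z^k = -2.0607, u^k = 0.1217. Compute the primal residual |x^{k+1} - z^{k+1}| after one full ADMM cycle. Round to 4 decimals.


ADMM iteration with rho = 3.0, z^k = -2.0607, u^k = 0.1217
Step 1: x-update.
Minimize 8*x^2 - 5*x + (3.0/2)*(x + 2.0607 + 0.1217)^2
FOC: (2*8 + 3.0)*x = 5 + 3.0*(-2.0607 - 0.1217)
x^{k+1} = -0.0814
Step 2: z-update.
Minimize 6*z^2 - 12*z + (3.0/2)*(-0.0814 - z + 0.1217)^2
FOC: (2*6 + 3.0)*z = 12 + 3.0*(-0.0814 + 0.1217)
z^{k+1} = 0.8081
Step 3: u-update.
u^{k+1} = 0.1217 - 0.0814 - 0.8081 = -0.7678
Step 4: Primal residual = |-0.0814 - 0.8081| = 0.8895


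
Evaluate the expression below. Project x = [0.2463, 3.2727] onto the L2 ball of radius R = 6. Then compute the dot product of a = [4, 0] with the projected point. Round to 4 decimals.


Step 1: Compute ||x|| (intermediates to 6 decimals).
||x|| = sqrt(0.2463^2 + 3.2727^2) = 3.281955
Step 2: Project.
Since ||x|| <= R, proj = x (no scaling needed).
proj(x) = [0.2463, 3.2727]
Step 3: Dot product.
a^T * proj(x) = 4*0.2463 + 0*3.2727 = 0.9852


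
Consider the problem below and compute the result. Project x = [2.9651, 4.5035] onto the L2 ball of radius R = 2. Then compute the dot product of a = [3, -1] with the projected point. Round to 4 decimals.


Step 1: Compute ||x|| (intermediates to 6 decimals).
||x|| = sqrt(2.9651^2 + 4.5035^2) = 5.391969
Step 2: Project.
Since ||x|| > R, scale = R/||x|| = 2/5.391969 = 0.370922, proj(x) = scale * x
proj(x) = [1.099821, 1.670447]
Step 3: Dot product.
a^T * proj(x) = 3*1.099821 - 1*1.670447 = 1.629


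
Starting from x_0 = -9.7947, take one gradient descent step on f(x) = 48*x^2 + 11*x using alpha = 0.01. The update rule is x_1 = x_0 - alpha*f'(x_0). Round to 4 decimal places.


We compute the gradient at x_0 and apply the update.
f'(x) = 96*x + 11
f'(-9.7947) = 96*-9.7947 + 11 = -929.2912
x_1 = -9.7947 - 0.01*-929.2912 = -0.5018


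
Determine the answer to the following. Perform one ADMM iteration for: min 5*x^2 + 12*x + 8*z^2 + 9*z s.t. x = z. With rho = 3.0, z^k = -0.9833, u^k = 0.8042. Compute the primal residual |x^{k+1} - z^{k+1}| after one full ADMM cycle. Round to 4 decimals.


ADMM iteration with rho = 3.0, z^k = -0.9833, u^k = 0.8042
Step 1: x-update.
Minimize 5*x^2 + 12*x + (3.0/2)*(x + 0.9833 + 0.8042)^2
FOC: (2*5 + 3.0)*x = -12 + 3.0*(-0.9833 - 0.8042)
x^{k+1} = -1.3356
Step 2: z-update.
Minimize 8*z^2 + 9*z + (3.0/2)*(-1.3356 - z + 0.8042)^2
FOC: (2*8 + 3.0)*z = -9 + 3.0*(-1.3356 + 0.8042)
z^{k+1} = -0.5576
Step 3: u-update.
u^{k+1} = 0.8042 - 1.3356 + 0.5576 = 0.0262
Step 4: Primal residual = |-1.3356 + 0.5576| = 0.778


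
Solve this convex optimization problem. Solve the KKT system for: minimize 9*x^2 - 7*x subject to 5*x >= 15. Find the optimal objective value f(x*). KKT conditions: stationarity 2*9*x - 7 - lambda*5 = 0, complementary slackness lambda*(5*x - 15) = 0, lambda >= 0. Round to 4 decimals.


Step 1: Try lambda = 0 (constraint inactive).
x_unc = 7/(2*9) = 0.3889
Check: 5*0.3889 = 1.9445 < 15 -- violated!
Step 2: Constraint must be active: 5*x = 15
x* = 15/5 = 3.0
lambda = (2*9*3.0 - 7)/5 = 9.4
Step 3: Compute optimal value.
f(x*) = 9*3.0^2 - 7*3.0 = 60.0


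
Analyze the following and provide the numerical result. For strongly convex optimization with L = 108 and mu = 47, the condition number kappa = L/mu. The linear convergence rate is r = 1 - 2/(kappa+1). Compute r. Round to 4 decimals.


Step 1: Compute the condition number.
kappa = L/mu = 108/47 = 2.2979
Step 2: Compute the convergence rate.
r = 1 - 2/(kappa + 1) = 1 - 2*mu/(L + mu) = (L - mu)/(L + mu) = 61/155 = 0.3935


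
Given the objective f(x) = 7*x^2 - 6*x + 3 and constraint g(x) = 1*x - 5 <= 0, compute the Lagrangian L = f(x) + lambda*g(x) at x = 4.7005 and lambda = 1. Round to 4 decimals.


Step 1: Evaluate f(x).
f(4.7005) = 7*4.7005^2 - 6*4.7005 + 3 = 129.4599
Step 2: Evaluate g(x).
g(4.7005) = 1*4.7005 - 5 = -0.2995
Step 3: Compute Lagrangian.
L = 129.4599 + 1*-0.2995 = 129.1604


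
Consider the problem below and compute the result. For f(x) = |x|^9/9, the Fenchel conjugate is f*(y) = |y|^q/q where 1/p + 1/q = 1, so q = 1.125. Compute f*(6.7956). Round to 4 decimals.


The conjugate exponent q satisfies 1/p + 1/q = 1.
p = 9, so q = 9/(9 - 1) = 1.125
|y|^q = 6.7956^1.125 = 8.6349
f*(6.7956) = 8.6349 / 1.125 = 7.6754


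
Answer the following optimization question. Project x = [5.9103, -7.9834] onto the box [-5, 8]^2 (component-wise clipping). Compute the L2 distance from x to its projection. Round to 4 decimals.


Project each component onto [-5, 8].
clip(5.9103) = 5.9103, clip(-7.9834) = -5.0
Projection = [5.9103, -5.0]
Squared diffs: [0.0, 8.9007]
Distance = sqrt(8.9007) = 2.9834


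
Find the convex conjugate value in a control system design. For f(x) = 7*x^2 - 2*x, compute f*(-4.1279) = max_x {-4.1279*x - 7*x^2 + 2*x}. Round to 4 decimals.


f*(y) = sup_x {y*x - a*x^2 - b*x} = sup_x {(y-b)*x - a*x^2}
FOC: (y - b) - 2a*x = 0 => x* = (y - b)/(2a)
x* = (-4.1279 + 2)/(2*7) = -0.152
f*(-4.1279) = (y-b)^2/(4a) = (-4.1279 + 2)^2/(4*7)
= 4.528/28 = 0.1617


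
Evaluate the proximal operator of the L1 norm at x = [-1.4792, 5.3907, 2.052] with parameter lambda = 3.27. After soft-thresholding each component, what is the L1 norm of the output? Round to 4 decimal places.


Soft-thresholding with lambda = 3.27:
prox(-1.4792) = sign(-1.4792)*max(|-1.4792| - 3.27, 0) = 0.0
prox(5.3907) = sign(5.3907)*max(|5.3907| - 3.27, 0) = 2.1207
prox(2.052) = sign(2.052)*max(|2.052| - 3.27, 0) = 0.0
prox(x) = [0.0, 2.1207, 0.0]
||prox(x)||_1 = 0.0 + 2.1207 + 0.0 = 2.1207


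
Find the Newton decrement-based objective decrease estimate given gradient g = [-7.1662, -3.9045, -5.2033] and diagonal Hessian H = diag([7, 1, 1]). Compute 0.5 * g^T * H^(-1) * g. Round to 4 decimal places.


Step 1: H is diagonal, so H^(-1) * g = [-1.0237, -3.9045, -5.2033].
Step 2: g^T H^(-1) g = sum_i g_i^2 / H_ii
  = (-7.1662)^2/7 + (-3.9045)^2/1 + (-5.2033)^2/1
  = 7.3363 + 15.2451 + 27.0743 = 49.6558
Step 3: Objective decrease = 0.5 * g^T H^(-1) g = 24.8279


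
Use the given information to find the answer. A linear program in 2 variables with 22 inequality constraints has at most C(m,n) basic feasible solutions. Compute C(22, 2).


Each vertex corresponds to some choice of n active constraints out of m, so the number of vertices is at most C(m, n) = m! / (n!(m-n)!).
m = 22, n = 2
Numerator: 22 * 21
Denominator: 2! = 2
C(22, 2) = 231


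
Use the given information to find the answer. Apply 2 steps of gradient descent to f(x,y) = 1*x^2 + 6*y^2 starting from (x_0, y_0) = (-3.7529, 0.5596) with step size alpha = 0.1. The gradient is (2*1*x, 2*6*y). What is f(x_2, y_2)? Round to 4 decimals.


Gradient descent on f(x,y) = 1*x^2 + 6*y^2.
Starting point: (-3.7529, 0.5596), alpha = 0.1
Step 1: grad_x = 2*1*-3.7529 = -7.5058, grad_y = 2*6*0.5596 = 6.7152
  x_1 = -3.7529 - 0.1*-7.5058 = -3.0023
  y_1 = 0.5596 - 0.1*6.7152 = -0.1119
Step 2: grad_x = 2*1*-3.0023 = -6.0046, grad_y = 2*6*-0.1119 = -1.343
  x_2 = -3.0023 - 0.1*-6.0046 = -2.4019
  y_2 = -0.1119 - 0.1*-1.343 = 0.0224
f(-2.4019, 0.0224) = 1*(-2.4019)^2 + 6*0.0224^2 = 5.7719


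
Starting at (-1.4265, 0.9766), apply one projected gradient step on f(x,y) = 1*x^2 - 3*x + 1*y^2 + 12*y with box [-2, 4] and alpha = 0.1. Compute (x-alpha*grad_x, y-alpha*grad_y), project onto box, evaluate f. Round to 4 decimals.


Step 1: Compute gradient at (-1.4265, 0.9766).
grad_x = 2*1*-1.4265 - 3 = -5.853
grad_y = 2*1*0.9766 + 12 = 13.9532
Step 2: Gradient step.
x_raw = -1.4265 - 0.1*-5.853 = -0.8412
y_raw = 0.9766 - 0.1*13.9532 = -0.4187
Step 3: Project onto [-2, 4].
x_proj = clip(-0.8412) = -0.8412
y_proj = clip(-0.4187) = -0.4187
Step 4: Evaluate f.
f(-0.8412, -0.4187) = -1.6181


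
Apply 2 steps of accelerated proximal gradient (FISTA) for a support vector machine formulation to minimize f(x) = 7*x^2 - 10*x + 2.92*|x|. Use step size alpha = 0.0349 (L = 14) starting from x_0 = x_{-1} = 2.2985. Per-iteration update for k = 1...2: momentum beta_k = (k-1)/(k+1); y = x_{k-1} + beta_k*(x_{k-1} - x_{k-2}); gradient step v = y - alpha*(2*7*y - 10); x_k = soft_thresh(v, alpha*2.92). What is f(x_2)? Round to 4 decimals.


FISTA on f(x) = 7*x^2 - 10*x + 2.92*|x|
L = 14, alpha = 0.0349
Iteration 1: beta = 0.0, y = 2.2985 + 0.0*(2.2985 - 2.2985) = 2.2985
  grad(y) = 22.179, v = y - alpha*grad = 1.5245
  prox(v) = soft_thresh(1.5245, 0.1019) = 1.4225
Iteration 2: beta = 0.3333, y = 1.4225 + 0.3333*(1.4225 - 2.2985) = 1.1306
  grad(y) = 5.8278, v = y - alpha*grad = 0.9272
  prox(v) = soft_thresh(0.9272, 0.1019) = 0.8253
f(x_2) = 7*0.8253^2 - 10*0.8253 + 2.92*|0.8253| = -1.0755


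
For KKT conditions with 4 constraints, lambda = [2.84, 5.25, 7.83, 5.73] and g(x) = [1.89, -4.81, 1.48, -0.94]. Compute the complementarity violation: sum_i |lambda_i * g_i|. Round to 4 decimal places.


KKT complementary slackness check:
lambda_1 * g_1 = 2.84 * 1.89 = 5.3676
lambda_2 * g_2 = 5.25 * -4.81 = -25.2525
lambda_3 * g_3 = 7.83 * 1.48 = 11.5884
lambda_4 * g_4 = 5.73 * -0.94 = -5.3862
Total violation = 5.3676 + 25.2525 + 11.5884 + 5.3862 = 47.5947


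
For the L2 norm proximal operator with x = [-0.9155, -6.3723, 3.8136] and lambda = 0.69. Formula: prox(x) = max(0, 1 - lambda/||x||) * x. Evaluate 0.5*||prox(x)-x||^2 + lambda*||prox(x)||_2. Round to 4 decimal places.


Step 1: Compute ||x||.
||x|| = 7.4825
Step 2: Compute scaling factor.
scale = max(0, 1 - 0.69/7.4825) = 0.9078
Step 3: prox(x) = [-0.8311, -5.7847, 3.4619]
||prox(x)|| = 6.7925
Step 4: Proximal objective.
0.5*||prox-x||^2 = 0.2381
lambda*||prox|| = 4.6868
Total = 4.9249


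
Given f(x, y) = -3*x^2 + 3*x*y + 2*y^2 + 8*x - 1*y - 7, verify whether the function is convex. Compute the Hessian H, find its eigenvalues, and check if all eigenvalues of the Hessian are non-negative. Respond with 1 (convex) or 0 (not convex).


The Hessian of f(x,y) = -3*x^2 + 3*x*y + 2*y^2 + 8*x - 1*y - 7 is:
H = [[-6, 3], [3, 4]]
Trace = -6 + 4 = -2
Determinant = -6*4 - (3)^2 = -33
Discriminant = (-2)^2 - 4*-33 = 136.0
Eigenvalues: lambda_1 = -6.831, lambda_2 = 4.831
The function is not convex.

0


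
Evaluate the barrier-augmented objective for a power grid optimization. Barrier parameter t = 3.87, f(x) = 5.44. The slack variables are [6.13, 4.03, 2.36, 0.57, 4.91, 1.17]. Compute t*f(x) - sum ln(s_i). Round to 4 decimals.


Step 1: Compute log-barrier.
ln values: [1.8132, 1.3938, 0.8587, -0.5621, 1.5913, 0.157]
phi = -(1.8132 + 1.3938 + 0.8587 - 0.5621 + 1.5913 + 0.157) = -5.2518
Step 2: Compute augmented objective.
t*f(x) = 3.87*5.44 = 21.0528
Total = 21.0528 - 5.2518 = 15.801


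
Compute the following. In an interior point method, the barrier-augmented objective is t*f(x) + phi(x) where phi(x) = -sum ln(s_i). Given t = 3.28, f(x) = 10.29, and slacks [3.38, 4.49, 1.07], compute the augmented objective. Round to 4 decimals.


Step 1: Compute log-barrier.
ln values: [1.2179, 1.5019, 0.0677]
phi = -(1.2179 + 1.5019 + 0.0677) = -2.7874
Step 2: Compute augmented objective.
t*f(x) = 3.28*10.29 = 33.7512
Total = 33.7512 - 2.7874 = 30.9638


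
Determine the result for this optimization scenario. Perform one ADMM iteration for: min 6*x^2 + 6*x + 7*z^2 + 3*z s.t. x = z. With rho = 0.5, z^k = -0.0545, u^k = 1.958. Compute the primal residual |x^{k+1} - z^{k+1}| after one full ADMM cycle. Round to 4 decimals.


ADMM iteration with rho = 0.5, z^k = -0.0545, u^k = 1.958
Step 1: x-update.
Minimize 6*x^2 + 6*x + (0.5/2)*(x + 0.0545 + 1.958)^2
FOC: (2*6 + 0.5)*x = -6 + 0.5*(-0.0545 - 1.958)
x^{k+1} = -0.5605
Step 2: z-update.
Minimize 7*z^2 + 3*z + (0.5/2)*(-0.5605 - z + 1.958)^2
FOC: (2*7 + 0.5)*z = -3 + 0.5*(-0.5605 + 1.958)
z^{k+1} = -0.1587
Step 3: u-update.
u^{k+1} = 1.958 - 0.5605 + 0.1587 = 1.5562
Step 4: Primal residual = |-0.5605 + 0.1587| = 0.4018


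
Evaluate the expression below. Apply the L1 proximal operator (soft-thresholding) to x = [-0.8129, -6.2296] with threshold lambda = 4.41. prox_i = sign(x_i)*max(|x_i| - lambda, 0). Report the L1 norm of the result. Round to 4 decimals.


Soft-thresholding with lambda = 4.41:
prox(-0.8129) = sign(-0.8129)*max(|-0.8129| - 4.41, 0) = 0.0
prox(-6.2296) = sign(-6.2296)*max(|-6.2296| - 4.41, 0) = -1.8196
prox(x) = [0.0, -1.8196]
||prox(x)||_1 = 0.0 + 1.8196 = 1.8196


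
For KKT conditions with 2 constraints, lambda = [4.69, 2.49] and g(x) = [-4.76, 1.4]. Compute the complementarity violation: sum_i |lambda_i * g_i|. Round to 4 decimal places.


KKT complementary slackness check:
lambda_1 * g_1 = 4.69 * -4.76 = -22.3244
lambda_2 * g_2 = 2.49 * 1.4 = 3.486
Total violation = 22.3244 + 3.486 = 25.8104


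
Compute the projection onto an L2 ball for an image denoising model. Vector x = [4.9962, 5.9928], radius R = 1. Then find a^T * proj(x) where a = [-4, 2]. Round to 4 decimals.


Step 1: Compute ||x|| (intermediates to 6 decimals).
||x|| = sqrt(4.9962^2 + 5.9928^2) = 7.802286
Step 2: Project.
Since ||x|| > R, scale = R/||x|| = 1/7.802286 = 0.128168, proj(x) = scale * x
proj(x) = [0.640353, 0.768085]
Step 3: Dot product.
a^T * proj(x) = -4*0.640353 + 2*0.768085 = -1.0252


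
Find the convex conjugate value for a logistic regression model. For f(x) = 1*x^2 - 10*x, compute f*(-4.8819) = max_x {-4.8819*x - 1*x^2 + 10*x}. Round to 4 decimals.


f*(y) = sup_x {y*x - a*x^2 - b*x} = sup_x {(y-b)*x - a*x^2}
FOC: (y - b) - 2a*x = 0 => x* = (y - b)/(2a)
x* = (-4.8819 + 10)/(2*1) = 2.5591
f*(-4.8819) = (y-b)^2/(4a) = (-4.8819 + 10)^2/(4*1)
= 26.1949/4 = 6.5487


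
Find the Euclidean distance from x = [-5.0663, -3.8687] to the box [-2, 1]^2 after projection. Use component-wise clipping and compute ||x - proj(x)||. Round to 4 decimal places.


Project each component onto [-2, 1].
clip(-5.0663) = -2.0, clip(-3.8687) = -2.0
Projection = [-2.0, -2.0]
Squared diffs: [9.4022, 3.492]
Distance = sqrt(12.8942) = 3.5909


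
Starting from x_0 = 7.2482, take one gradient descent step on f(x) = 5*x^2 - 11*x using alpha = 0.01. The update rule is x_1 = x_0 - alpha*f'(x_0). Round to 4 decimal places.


We compute the gradient at x_0 and apply the update.
f'(x) = 10*x - 11
f'(7.2482) = 10*7.2482 - 11 = 61.482
x_1 = 7.2482 - 0.01*61.482 = 6.6334


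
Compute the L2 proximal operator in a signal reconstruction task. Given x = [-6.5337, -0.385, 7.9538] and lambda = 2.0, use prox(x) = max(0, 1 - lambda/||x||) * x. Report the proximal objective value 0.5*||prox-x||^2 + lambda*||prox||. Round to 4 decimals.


Step 1: Compute ||x||.
||x|| = 10.3005
Step 2: Compute scaling factor.
scale = max(0, 1 - 2.0/10.3005) = 0.8058
Step 3: prox(x) = [-5.2651, -0.3102, 6.4094]
||prox(x)|| = 8.3005
Step 4: Proximal objective.
0.5*||prox-x||^2 = 2.0
lambda*||prox|| = 16.601
Total = 18.601


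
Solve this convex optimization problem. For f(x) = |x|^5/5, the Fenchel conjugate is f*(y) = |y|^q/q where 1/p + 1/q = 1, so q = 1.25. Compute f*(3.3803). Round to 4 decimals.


The conjugate exponent q satisfies 1/p + 1/q = 1.
p = 5, so q = 5/(5 - 1) = 1.25
|y|^q = 3.3803^1.25 = 4.5835
f*(3.3803) = 4.5835 / 1.25 = 3.6668


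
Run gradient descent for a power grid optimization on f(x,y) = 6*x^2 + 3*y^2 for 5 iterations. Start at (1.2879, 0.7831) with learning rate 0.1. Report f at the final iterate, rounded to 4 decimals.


Gradient descent on f(x,y) = 6*x^2 + 3*y^2.
Starting point: (1.2879, 0.7831), alpha = 0.1
Step 1: grad_x = 2*6*1.2879 = 15.4548, grad_y = 2*3*0.7831 = 4.6986
  x_1 = 1.2879 - 0.1*15.4548 = -0.2576
  y_1 = 0.7831 - 0.1*4.6986 = 0.3132
Step 2: grad_x = 2*6*-0.2576 = -3.091, grad_y = 2*3*0.3132 = 1.8794
  x_2 = -0.2576 - 0.1*-3.091 = 0.0515
  y_2 = 0.3132 - 0.1*1.8794 = 0.1253
Step 3: grad_x = 2*6*0.0515 = 0.6182, grad_y = 2*3*0.1253 = 0.7518
  x_3 = 0.0515 - 0.1*0.6182 = -0.0103
  y_3 = 0.1253 - 0.1*0.7518 = 0.0501
Step 4: grad_x = 2*6*-0.0103 = -0.1236, grad_y = 2*3*0.0501 = 0.3007
  x_4 = -0.0103 - 0.1*-0.1236 = 0.0021
  y_4 = 0.0501 - 0.1*0.3007 = 0.02
Step 5: grad_x = 2*6*0.0021 = 0.0247, grad_y = 2*3*0.02 = 0.1203
  x_5 = 0.0021 - 0.1*0.0247 = -0.0004
  y_5 = 0.02 - 0.1*0.1203 = 0.008
f(-0.0004, 0.008) = 6*(-0.0004)^2 + 3*0.008^2 = 0.0002


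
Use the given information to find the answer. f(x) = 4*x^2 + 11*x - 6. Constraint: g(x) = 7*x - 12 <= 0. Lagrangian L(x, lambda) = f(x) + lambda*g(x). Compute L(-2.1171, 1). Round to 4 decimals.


Step 1: Evaluate f(x).
f(-2.1171) = 4*(-2.1171)^2 + 11*(-2.1171) - 6 = -11.3597
Step 2: Evaluate g(x).
g(-2.1171) = 7*-2.1171 - 12 = -26.8197
Step 3: Compute Lagrangian.
L = -11.3597 + 1*-26.8197 = -38.1794


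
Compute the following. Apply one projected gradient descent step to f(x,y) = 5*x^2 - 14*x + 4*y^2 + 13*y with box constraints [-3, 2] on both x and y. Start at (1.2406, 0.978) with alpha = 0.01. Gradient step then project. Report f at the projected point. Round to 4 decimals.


Step 1: Compute gradient at (1.2406, 0.978).
grad_x = 2*5*1.2406 - 14 = -1.594
grad_y = 2*4*0.978 + 13 = 20.824
Step 2: Gradient step.
x_raw = 1.2406 - 0.01*-1.594 = 1.2565
y_raw = 0.978 - 0.01*20.824 = 0.7698
Step 3: Project onto [-3, 2].
x_proj = clip(1.2565) = 1.2565
y_proj = clip(0.7698) = 0.7698
Step 4: Evaluate f.
f(1.2565, 0.7698) = 2.6799


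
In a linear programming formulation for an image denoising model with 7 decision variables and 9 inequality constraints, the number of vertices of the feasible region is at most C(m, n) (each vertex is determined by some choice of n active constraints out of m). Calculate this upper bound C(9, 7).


Each vertex corresponds to some choice of n active constraints out of m, so the number of vertices is at most C(m, n) = m! / (n!(m-n)!).
m = 9, n = 7
Numerator: 9 * 8 * 7 * 6 * 5 * 4 * 3
Denominator: 7! = 5040
C(9, 7) = 36


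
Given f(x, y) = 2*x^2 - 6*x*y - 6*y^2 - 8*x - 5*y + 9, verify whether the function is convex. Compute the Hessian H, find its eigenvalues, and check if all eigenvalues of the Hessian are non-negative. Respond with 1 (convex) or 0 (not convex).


The Hessian of f(x,y) = 2*x^2 - 6*x*y - 6*y^2 - 8*x - 5*y + 9 is:
H = [[4, -6], [-6, -12]]
Trace = 4 - 12 = -8
Determinant = 4*-12 - (-6)^2 = -84
Discriminant = (-8)^2 - 4*-84 = 400.0
Eigenvalues: lambda_1 = -14.0, lambda_2 = 6.0
The function is not convex.

0


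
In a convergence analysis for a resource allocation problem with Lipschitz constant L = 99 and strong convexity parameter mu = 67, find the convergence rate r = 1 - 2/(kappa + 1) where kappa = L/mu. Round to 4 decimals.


Step 1: Compute the condition number.
kappa = L/mu = 99/67 = 1.4776
Step 2: Compute the convergence rate.
r = 1 - 2/(kappa + 1) = 1 - 2*mu/(L + mu) = (L - mu)/(L + mu) = 32/166 = 0.1928


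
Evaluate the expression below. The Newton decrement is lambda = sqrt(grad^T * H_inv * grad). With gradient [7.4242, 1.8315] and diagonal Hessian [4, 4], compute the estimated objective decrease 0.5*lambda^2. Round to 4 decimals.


Step 1: H is diagonal, so H^(-1) * g = [1.8561, 0.4579].
Step 2: g^T H^(-1) g = sum_i g_i^2 / H_ii
  = (7.4242)^2/4 + (1.8315)^2/4
  = 13.7797 + 0.8386 = 14.6183
Step 3: Objective decrease = 0.5 * g^T H^(-1) g = 7.3091


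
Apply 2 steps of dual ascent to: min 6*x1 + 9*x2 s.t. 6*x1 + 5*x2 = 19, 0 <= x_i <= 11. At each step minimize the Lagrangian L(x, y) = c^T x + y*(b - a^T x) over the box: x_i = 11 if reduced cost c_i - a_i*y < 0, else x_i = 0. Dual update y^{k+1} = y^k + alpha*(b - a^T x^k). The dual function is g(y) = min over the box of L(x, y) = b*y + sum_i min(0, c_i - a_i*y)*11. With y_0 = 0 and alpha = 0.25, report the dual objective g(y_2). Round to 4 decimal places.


Dual ascent for LP: min 6*x1 + 9*x2, 6*x1 + 5*x2 = 19, 0 <= x_i <= 11
Step 1: y^k = 0.0, reduced costs: (6.0, 9.0)
  x^k = (0.0, 0.0), subgradient = b - a^T x = 19.0
  y^{k+1} = 0.0 + 0.25*19.0 = 4.75
Step 2: y^k = 4.75, reduced costs: (-22.5, -14.75)
  x^k = (11.0, 11.0), subgradient = b - a^T x = -102.0
  y^{k+1} = 4.75 + 0.25*-102.0 = -20.75
Dual objective at y_2 = -20.75: reduced costs (130.5, 112.75), box minimizer x = (0.0, 0.0)
g(y_2) = b*y + (c1 - a1*y)*x1 + (c2 - a2*y)*x2 = 19*(-20.75) + 130.5*0.0 + 112.75*0.0 = -394.25 + 0.0 + 0.0 = -394.25


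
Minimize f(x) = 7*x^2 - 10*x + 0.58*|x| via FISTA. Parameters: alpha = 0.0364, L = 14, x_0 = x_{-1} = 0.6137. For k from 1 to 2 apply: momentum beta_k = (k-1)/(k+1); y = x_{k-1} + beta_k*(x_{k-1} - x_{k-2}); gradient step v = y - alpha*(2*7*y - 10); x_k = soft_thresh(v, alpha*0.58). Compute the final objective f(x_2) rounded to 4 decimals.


FISTA on f(x) = 7*x^2 - 10*x + 0.58*|x|
L = 14, alpha = 0.0364
Iteration 1: beta = 0.0, y = 0.6137 + 0.0*(0.6137 - 0.6137) = 0.6137
  grad(y) = -1.4082, v = y - alpha*grad = 0.665
  prox(v) = soft_thresh(0.665, 0.0211) = 0.6438
Iteration 2: beta = 0.3333, y = 0.6438 + 0.3333*(0.6438 - 0.6137) = 0.6539
  grad(y) = -0.8455, v = y - alpha*grad = 0.6847
  prox(v) = soft_thresh(0.6847, 0.0211) = 0.6636
f(x_2) = 7*0.6636^2 - 10*0.6636 + 0.58*|0.6636| = -3.1686
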